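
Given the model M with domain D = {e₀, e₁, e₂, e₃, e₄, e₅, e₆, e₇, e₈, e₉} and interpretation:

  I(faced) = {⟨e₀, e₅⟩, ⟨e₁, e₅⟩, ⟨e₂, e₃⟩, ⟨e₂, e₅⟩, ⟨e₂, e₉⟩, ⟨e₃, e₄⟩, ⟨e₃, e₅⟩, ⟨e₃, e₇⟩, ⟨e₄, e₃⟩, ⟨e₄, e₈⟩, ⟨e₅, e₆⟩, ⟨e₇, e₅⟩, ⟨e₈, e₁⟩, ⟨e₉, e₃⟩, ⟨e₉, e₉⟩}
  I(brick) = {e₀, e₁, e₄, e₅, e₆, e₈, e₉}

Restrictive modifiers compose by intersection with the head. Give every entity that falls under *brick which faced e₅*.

{e₀, e₁}

⟦which faced e₅⟧ = {x : ⟨x, e₅⟩ ∈ ⟦faced⟧} = {e₀, e₁, e₂, e₃, e₇}
⟦brick⟧ = {e₀, e₁, e₄, e₅, e₆, e₈, e₉}
… ∩ ⟦which faced e₅⟧ = {e₀, e₁, e₄, e₅, e₆, e₈, e₉} ∩ {e₀, e₁, e₂, e₃, e₇} = {e₀, e₁}
So ⟦brick which faced e₅⟧ = {e₀, e₁}.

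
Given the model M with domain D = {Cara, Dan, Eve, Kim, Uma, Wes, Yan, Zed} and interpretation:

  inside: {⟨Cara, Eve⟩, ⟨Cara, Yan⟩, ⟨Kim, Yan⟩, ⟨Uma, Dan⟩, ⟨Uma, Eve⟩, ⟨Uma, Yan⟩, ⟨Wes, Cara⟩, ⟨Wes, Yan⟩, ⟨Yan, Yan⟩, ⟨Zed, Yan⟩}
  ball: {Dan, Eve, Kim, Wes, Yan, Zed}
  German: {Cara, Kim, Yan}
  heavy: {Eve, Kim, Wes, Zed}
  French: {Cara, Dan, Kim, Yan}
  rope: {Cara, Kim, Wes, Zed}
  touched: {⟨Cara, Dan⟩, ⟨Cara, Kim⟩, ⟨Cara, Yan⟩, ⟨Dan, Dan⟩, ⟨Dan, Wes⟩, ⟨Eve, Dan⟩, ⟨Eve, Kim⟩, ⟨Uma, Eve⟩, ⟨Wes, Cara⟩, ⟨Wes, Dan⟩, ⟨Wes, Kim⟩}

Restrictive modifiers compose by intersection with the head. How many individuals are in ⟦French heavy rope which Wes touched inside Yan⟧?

1

⟦which Wes touched⟧ = {x : ⟨Wes, x⟩ ∈ ⟦touched⟧} = {Cara, Dan, Kim}
⟦inside Yan⟧ = {x : ⟨x, Yan⟩ ∈ ⟦inside⟧} = {Cara, Kim, Uma, Wes, Yan, Zed}
⟦rope⟧ = {Cara, Kim, Wes, Zed}
… ∩ ⟦which Wes touched⟧ = {Cara, Kim, Wes, Zed} ∩ {Cara, Dan, Kim} = {Cara, Kim}
… ∩ ⟦inside Yan⟧ = {Cara, Kim} ∩ {Cara, Kim, Uma, Wes, Yan, Zed} = {Cara, Kim}
… ∩ ⟦French⟧ = {Cara, Kim} ∩ {Cara, Dan, Kim, Yan} = {Cara, Kim}
… ∩ ⟦heavy⟧ = {Cara, Kim} ∩ {Eve, Kim, Wes, Zed} = {Kim}
⟦French heavy rope which Wes touched inside Yan⟧ = {Kim}, so the cardinality is 1.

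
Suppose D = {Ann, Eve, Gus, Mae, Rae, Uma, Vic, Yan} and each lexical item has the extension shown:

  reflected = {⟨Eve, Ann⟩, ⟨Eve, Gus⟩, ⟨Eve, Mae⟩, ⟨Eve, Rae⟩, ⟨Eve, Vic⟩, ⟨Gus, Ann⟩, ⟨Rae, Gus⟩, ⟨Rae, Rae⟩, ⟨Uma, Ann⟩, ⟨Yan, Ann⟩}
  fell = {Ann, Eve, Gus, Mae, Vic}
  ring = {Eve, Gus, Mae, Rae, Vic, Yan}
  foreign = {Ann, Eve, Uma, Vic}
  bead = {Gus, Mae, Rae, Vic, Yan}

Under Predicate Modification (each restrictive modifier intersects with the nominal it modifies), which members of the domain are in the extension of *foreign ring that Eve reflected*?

{Vic}

⟦that Eve reflected⟧ = {x : ⟨Eve, x⟩ ∈ ⟦reflected⟧} = {Ann, Gus, Mae, Rae, Vic}
⟦ring⟧ = {Eve, Gus, Mae, Rae, Vic, Yan}
… ∩ ⟦that Eve reflected⟧ = {Eve, Gus, Mae, Rae, Vic, Yan} ∩ {Ann, Gus, Mae, Rae, Vic} = {Gus, Mae, Rae, Vic}
… ∩ ⟦foreign⟧ = {Gus, Mae, Rae, Vic} ∩ {Ann, Eve, Uma, Vic} = {Vic}
So ⟦foreign ring that Eve reflected⟧ = {Vic}.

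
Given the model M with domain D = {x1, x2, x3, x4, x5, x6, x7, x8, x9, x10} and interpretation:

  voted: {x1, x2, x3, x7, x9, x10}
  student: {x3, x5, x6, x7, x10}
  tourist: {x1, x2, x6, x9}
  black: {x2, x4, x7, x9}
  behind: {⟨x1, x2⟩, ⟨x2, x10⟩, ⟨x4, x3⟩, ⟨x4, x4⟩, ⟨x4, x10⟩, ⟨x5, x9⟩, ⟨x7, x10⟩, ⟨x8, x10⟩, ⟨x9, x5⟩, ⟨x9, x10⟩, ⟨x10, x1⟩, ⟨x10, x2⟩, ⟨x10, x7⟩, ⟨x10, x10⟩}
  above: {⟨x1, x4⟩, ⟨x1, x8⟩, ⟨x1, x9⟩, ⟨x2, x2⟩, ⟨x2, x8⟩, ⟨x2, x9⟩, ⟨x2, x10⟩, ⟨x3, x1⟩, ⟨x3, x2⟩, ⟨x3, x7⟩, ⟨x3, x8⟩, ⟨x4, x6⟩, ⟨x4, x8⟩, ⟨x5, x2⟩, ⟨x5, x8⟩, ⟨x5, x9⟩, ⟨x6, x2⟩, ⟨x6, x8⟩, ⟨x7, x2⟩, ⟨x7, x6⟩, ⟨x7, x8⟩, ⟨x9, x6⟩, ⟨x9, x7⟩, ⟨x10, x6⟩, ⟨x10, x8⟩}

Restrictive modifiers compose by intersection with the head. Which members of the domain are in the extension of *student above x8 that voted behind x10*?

{x7, x10}

⟦above x8⟧ = {x : ⟨x, x8⟩ ∈ ⟦above⟧} = {x1, x2, x3, x4, x5, x6, x7, x10}
⟦that voted⟧ = ⟦voted⟧ = {x1, x2, x3, x7, x9, x10}
⟦behind x10⟧ = {x : ⟨x, x10⟩ ∈ ⟦behind⟧} = {x2, x4, x7, x8, x9, x10}
⟦student⟧ = {x3, x5, x6, x7, x10}
… ∩ ⟦above x8⟧ = {x3, x5, x6, x7, x10} ∩ {x1, x2, x3, x4, x5, x6, x7, x10} = {x3, x5, x6, x7, x10}
… ∩ ⟦that voted⟧ = {x3, x5, x6, x7, x10} ∩ {x1, x2, x3, x7, x9, x10} = {x3, x7, x10}
… ∩ ⟦behind x10⟧ = {x3, x7, x10} ∩ {x2, x4, x7, x8, x9, x10} = {x7, x10}
So ⟦student above x8 that voted behind x10⟧ = {x7, x10}.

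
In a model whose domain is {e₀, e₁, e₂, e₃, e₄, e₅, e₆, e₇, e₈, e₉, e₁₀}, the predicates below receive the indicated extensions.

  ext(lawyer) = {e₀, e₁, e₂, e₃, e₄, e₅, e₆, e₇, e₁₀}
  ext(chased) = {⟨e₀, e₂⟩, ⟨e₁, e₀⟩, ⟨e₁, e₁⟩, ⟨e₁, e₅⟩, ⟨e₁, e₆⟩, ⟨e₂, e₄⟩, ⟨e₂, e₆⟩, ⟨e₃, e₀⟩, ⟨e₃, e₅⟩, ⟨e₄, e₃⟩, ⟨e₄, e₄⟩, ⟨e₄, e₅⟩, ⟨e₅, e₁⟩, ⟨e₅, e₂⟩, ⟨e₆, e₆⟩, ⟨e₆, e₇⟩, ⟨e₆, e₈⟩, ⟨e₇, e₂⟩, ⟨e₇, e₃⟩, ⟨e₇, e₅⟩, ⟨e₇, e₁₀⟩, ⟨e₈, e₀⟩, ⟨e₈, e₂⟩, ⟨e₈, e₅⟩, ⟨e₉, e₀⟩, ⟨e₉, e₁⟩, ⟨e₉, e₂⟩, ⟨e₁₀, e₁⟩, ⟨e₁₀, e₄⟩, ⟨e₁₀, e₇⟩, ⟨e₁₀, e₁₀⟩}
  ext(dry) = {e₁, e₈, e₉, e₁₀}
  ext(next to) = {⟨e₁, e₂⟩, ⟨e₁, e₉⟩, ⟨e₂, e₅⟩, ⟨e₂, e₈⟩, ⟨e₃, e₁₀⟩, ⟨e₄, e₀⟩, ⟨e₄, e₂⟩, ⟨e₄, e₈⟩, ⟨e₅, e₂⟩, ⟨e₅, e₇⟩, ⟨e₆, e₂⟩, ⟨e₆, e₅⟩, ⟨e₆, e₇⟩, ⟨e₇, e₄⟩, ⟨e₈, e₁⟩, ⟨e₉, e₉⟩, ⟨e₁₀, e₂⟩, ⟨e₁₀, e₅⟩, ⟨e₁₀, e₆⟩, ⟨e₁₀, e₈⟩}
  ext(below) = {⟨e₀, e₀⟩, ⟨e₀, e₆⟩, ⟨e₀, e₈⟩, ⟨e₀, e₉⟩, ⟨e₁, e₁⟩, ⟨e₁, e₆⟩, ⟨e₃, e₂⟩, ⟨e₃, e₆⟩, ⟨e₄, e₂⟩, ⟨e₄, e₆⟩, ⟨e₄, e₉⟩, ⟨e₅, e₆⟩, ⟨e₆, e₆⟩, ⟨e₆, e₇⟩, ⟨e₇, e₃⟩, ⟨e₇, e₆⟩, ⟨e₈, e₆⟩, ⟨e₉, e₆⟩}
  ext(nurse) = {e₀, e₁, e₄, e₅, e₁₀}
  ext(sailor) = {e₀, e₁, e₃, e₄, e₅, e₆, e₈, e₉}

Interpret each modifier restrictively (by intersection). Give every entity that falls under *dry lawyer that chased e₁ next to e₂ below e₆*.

{e₁}

⟦that chased e₁⟧ = {x : ⟨x, e₁⟩ ∈ ⟦chased⟧} = {e₁, e₅, e₉, e₁₀}
⟦next to e₂⟧ = {x : ⟨x, e₂⟩ ∈ ⟦next to⟧} = {e₁, e₄, e₅, e₆, e₁₀}
⟦below e₆⟧ = {x : ⟨x, e₆⟩ ∈ ⟦below⟧} = {e₀, e₁, e₃, e₄, e₅, e₆, e₇, e₈, e₉}
⟦lawyer⟧ = {e₀, e₁, e₂, e₃, e₄, e₅, e₆, e₇, e₁₀}
… ∩ ⟦that chased e₁⟧ = {e₀, e₁, e₂, e₃, e₄, e₅, e₆, e₇, e₁₀} ∩ {e₁, e₅, e₉, e₁₀} = {e₁, e₅, e₁₀}
… ∩ ⟦next to e₂⟧ = {e₁, e₅, e₁₀} ∩ {e₁, e₄, e₅, e₆, e₁₀} = {e₁, e₅, e₁₀}
… ∩ ⟦below e₆⟧ = {e₁, e₅, e₁₀} ∩ {e₀, e₁, e₃, e₄, e₅, e₆, e₇, e₈, e₉} = {e₁, e₅}
… ∩ ⟦dry⟧ = {e₁, e₅} ∩ {e₁, e₈, e₉, e₁₀} = {e₁}
So ⟦dry lawyer that chased e₁ next to e₂ below e₆⟧ = {e₁}.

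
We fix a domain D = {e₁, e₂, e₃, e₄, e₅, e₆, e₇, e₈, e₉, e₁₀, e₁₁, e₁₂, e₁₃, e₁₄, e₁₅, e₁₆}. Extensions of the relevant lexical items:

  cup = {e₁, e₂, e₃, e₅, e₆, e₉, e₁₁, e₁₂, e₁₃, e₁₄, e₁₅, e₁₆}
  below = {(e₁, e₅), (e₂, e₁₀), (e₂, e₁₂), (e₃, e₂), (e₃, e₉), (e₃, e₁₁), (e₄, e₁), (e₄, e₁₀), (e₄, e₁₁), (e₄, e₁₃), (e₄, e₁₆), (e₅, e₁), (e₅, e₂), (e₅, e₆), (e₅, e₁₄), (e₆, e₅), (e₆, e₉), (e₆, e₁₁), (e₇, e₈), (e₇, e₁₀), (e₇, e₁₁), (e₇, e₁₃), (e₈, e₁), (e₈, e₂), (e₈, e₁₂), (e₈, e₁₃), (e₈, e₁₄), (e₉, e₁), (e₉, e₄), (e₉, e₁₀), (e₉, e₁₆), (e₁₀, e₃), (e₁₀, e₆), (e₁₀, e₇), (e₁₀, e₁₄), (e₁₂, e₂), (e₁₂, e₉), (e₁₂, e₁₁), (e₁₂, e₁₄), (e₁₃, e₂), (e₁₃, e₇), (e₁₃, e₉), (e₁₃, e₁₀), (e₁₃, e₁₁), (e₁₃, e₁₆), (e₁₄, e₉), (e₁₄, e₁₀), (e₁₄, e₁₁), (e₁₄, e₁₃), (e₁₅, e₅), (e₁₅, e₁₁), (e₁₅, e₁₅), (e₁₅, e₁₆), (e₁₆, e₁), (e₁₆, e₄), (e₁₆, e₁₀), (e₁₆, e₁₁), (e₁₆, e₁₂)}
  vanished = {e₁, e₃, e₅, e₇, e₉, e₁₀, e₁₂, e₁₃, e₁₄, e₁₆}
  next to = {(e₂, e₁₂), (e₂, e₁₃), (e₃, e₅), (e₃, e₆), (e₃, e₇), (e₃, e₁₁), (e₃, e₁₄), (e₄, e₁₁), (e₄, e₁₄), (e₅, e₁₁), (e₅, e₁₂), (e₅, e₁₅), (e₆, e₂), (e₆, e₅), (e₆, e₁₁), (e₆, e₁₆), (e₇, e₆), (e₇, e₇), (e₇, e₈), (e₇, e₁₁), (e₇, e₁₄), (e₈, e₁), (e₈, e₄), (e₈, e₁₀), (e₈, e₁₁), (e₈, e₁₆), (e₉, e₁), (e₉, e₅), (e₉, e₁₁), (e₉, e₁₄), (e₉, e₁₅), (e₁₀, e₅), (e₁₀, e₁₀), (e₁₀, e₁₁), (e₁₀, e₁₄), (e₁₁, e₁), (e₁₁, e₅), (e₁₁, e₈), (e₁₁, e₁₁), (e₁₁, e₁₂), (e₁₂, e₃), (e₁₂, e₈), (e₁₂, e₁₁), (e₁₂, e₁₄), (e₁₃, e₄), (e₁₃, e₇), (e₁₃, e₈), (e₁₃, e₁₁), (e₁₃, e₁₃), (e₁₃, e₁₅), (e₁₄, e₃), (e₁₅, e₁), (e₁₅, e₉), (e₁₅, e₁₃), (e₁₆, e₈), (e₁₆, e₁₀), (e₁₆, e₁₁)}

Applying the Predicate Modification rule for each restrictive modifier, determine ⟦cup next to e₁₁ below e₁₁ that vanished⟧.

{e₃, e₁₂, e₁₃, e₁₆}

⟦next to e₁₁⟧ = {x : ⟨x, e₁₁⟩ ∈ ⟦next to⟧} = {e₃, e₄, e₅, e₆, e₇, e₈, e₉, e₁₀, e₁₁, e₁₂, e₁₃, e₁₆}
⟦below e₁₁⟧ = {x : ⟨x, e₁₁⟩ ∈ ⟦below⟧} = {e₃, e₄, e₆, e₇, e₁₂, e₁₃, e₁₄, e₁₅, e₁₆}
⟦that vanished⟧ = ⟦vanished⟧ = {e₁, e₃, e₅, e₇, e₉, e₁₀, e₁₂, e₁₃, e₁₄, e₁₆}
⟦cup⟧ = {e₁, e₂, e₃, e₅, e₆, e₉, e₁₁, e₁₂, e₁₃, e₁₄, e₁₅, e₁₆}
… ∩ ⟦next to e₁₁⟧ = {e₁, e₂, e₃, e₅, e₆, e₉, e₁₁, e₁₂, e₁₃, e₁₄, e₁₅, e₁₆} ∩ {e₃, e₄, e₅, e₆, e₇, e₈, e₉, e₁₀, e₁₁, e₁₂, e₁₃, e₁₆} = {e₃, e₅, e₆, e₉, e₁₁, e₁₂, e₁₃, e₁₆}
… ∩ ⟦below e₁₁⟧ = {e₃, e₅, e₆, e₉, e₁₁, e₁₂, e₁₃, e₁₆} ∩ {e₃, e₄, e₆, e₇, e₁₂, e₁₃, e₁₄, e₁₅, e₁₆} = {e₃, e₆, e₁₂, e₁₃, e₁₆}
… ∩ ⟦that vanished⟧ = {e₃, e₆, e₁₂, e₁₃, e₁₆} ∩ {e₁, e₃, e₅, e₇, e₉, e₁₀, e₁₂, e₁₃, e₁₄, e₁₆} = {e₃, e₁₂, e₁₃, e₁₆}
So ⟦cup next to e₁₁ below e₁₁ that vanished⟧ = {e₃, e₁₂, e₁₃, e₁₆}.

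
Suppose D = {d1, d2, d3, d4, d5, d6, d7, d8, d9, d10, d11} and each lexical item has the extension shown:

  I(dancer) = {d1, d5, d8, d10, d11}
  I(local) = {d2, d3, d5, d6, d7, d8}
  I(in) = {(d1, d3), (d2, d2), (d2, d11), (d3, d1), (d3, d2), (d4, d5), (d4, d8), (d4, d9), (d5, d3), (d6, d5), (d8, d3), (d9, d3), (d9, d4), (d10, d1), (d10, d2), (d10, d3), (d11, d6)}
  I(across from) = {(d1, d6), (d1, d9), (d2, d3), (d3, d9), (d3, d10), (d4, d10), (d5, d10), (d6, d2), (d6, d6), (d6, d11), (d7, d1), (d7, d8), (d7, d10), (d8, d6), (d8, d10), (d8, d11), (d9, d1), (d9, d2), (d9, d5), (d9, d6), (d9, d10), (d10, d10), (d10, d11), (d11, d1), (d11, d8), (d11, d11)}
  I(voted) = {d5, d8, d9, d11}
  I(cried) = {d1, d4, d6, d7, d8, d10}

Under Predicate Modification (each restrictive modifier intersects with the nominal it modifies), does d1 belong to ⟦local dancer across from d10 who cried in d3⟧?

⟦across from d10⟧ = {x : ⟨x, d10⟩ ∈ ⟦across from⟧} = {d3, d4, d5, d7, d8, d9, d10}
⟦who cried⟧ = ⟦cried⟧ = {d1, d4, d6, d7, d8, d10}
⟦in d3⟧ = {x : ⟨x, d3⟩ ∈ ⟦in⟧} = {d1, d5, d8, d9, d10}
⟦dancer⟧ = {d1, d5, d8, d10, d11}
… ∩ ⟦across from d10⟧ = {d1, d5, d8, d10, d11} ∩ {d3, d4, d5, d7, d8, d9, d10} = {d5, d8, d10}
… ∩ ⟦who cried⟧ = {d5, d8, d10} ∩ {d1, d4, d6, d7, d8, d10} = {d8, d10}
… ∩ ⟦in d3⟧ = {d8, d10} ∩ {d1, d5, d8, d9, d10} = {d8, d10}
… ∩ ⟦local⟧ = {d8, d10} ∩ {d2, d3, d5, d6, d7, d8} = {d8}
⟦local dancer across from d10 who cried in d3⟧ = {d8}; d1 ∉ this set.

no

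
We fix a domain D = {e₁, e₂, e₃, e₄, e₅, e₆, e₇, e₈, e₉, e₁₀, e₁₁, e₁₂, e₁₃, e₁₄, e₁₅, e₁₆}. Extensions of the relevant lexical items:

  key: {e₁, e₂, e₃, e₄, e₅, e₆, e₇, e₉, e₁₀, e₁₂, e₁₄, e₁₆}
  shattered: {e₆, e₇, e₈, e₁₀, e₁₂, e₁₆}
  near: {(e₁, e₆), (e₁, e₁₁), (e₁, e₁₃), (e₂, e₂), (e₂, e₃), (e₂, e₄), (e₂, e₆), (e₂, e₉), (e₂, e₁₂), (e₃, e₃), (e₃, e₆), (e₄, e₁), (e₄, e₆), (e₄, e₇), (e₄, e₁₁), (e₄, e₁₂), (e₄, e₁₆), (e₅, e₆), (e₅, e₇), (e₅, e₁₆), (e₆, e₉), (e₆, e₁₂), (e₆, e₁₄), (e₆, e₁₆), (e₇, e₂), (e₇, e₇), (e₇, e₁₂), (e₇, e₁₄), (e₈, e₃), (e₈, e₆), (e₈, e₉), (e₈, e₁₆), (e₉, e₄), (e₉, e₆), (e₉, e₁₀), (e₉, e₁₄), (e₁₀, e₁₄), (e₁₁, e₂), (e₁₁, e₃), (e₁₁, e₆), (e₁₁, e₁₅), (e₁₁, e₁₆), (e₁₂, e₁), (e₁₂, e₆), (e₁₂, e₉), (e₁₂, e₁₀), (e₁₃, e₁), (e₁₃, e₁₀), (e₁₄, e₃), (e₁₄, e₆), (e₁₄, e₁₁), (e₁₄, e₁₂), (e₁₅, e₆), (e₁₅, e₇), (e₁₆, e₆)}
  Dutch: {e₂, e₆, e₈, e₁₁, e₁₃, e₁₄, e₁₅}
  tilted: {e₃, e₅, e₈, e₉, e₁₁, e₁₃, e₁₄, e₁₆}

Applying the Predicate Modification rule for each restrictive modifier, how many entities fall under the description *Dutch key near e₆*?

⟦near e₆⟧ = {x : ⟨x, e₆⟩ ∈ ⟦near⟧} = {e₁, e₂, e₃, e₄, e₅, e₈, e₉, e₁₁, e₁₂, e₁₄, e₁₅, e₁₆}
⟦key⟧ = {e₁, e₂, e₃, e₄, e₅, e₆, e₇, e₉, e₁₀, e₁₂, e₁₄, e₁₆}
… ∩ ⟦near e₆⟧ = {e₁, e₂, e₃, e₄, e₅, e₆, e₇, e₉, e₁₀, e₁₂, e₁₄, e₁₆} ∩ {e₁, e₂, e₃, e₄, e₅, e₈, e₉, e₁₁, e₁₂, e₁₄, e₁₅, e₁₆} = {e₁, e₂, e₃, e₄, e₅, e₉, e₁₂, e₁₄, e₁₆}
… ∩ ⟦Dutch⟧ = {e₁, e₂, e₃, e₄, e₅, e₉, e₁₂, e₁₄, e₁₆} ∩ {e₂, e₆, e₈, e₁₁, e₁₃, e₁₄, e₁₅} = {e₂, e₁₄}
⟦Dutch key near e₆⟧ = {e₂, e₁₄}, so the cardinality is 2.

2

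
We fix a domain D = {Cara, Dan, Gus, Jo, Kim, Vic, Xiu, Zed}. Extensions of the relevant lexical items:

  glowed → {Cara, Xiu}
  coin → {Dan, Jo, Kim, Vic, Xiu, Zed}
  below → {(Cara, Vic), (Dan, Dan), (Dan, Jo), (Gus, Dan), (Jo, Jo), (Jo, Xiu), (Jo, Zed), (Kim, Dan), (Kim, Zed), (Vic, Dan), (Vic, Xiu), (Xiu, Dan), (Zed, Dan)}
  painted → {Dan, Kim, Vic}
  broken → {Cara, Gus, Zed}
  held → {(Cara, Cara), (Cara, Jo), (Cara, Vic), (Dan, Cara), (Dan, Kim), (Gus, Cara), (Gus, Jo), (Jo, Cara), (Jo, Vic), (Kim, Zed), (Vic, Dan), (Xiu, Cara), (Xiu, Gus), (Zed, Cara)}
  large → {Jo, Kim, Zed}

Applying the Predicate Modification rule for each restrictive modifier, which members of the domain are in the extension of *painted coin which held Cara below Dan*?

⟦which held Cara⟧ = {x : ⟨x, Cara⟩ ∈ ⟦held⟧} = {Cara, Dan, Gus, Jo, Xiu, Zed}
⟦below Dan⟧ = {x : ⟨x, Dan⟩ ∈ ⟦below⟧} = {Dan, Gus, Kim, Vic, Xiu, Zed}
⟦coin⟧ = {Dan, Jo, Kim, Vic, Xiu, Zed}
… ∩ ⟦which held Cara⟧ = {Dan, Jo, Kim, Vic, Xiu, Zed} ∩ {Cara, Dan, Gus, Jo, Xiu, Zed} = {Dan, Jo, Xiu, Zed}
… ∩ ⟦below Dan⟧ = {Dan, Jo, Xiu, Zed} ∩ {Dan, Gus, Kim, Vic, Xiu, Zed} = {Dan, Xiu, Zed}
… ∩ ⟦painted⟧ = {Dan, Xiu, Zed} ∩ {Dan, Kim, Vic} = {Dan}
So ⟦painted coin which held Cara below Dan⟧ = {Dan}.

{Dan}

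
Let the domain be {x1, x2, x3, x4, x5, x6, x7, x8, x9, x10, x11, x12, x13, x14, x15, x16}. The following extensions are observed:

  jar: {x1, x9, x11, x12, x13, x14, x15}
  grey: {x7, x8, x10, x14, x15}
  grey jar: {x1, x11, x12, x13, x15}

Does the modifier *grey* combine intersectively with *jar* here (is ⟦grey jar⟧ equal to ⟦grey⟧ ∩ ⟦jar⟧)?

no

⟦grey⟧ ∩ ⟦jar⟧ = {x7, x8, x10, x14, x15} ∩ {x1, x9, x11, x12, x13, x14, x15} = {x14, x15}
Observed ⟦grey jar⟧ = {x1, x11, x12, x13, x15}.
These differ, so the modifier is not intersective in this model.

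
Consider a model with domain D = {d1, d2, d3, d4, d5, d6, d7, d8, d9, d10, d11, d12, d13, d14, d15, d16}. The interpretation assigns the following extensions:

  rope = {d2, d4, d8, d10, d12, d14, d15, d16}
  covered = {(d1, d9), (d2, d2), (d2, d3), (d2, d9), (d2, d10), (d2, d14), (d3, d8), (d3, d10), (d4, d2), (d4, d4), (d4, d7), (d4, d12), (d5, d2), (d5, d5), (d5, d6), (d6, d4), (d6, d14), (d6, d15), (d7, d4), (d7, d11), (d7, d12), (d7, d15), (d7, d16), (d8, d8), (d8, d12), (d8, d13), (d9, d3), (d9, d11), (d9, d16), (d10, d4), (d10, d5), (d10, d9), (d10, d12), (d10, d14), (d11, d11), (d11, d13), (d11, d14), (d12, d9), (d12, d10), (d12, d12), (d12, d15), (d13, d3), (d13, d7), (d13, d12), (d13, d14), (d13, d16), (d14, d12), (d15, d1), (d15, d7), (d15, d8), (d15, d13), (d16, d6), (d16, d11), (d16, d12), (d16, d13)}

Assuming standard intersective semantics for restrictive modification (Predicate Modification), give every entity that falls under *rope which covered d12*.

{d4, d8, d10, d12, d14, d16}

⟦which covered d12⟧ = {x : ⟨x, d12⟩ ∈ ⟦covered⟧} = {d4, d7, d8, d10, d12, d13, d14, d16}
⟦rope⟧ = {d2, d4, d8, d10, d12, d14, d15, d16}
… ∩ ⟦which covered d12⟧ = {d2, d4, d8, d10, d12, d14, d15, d16} ∩ {d4, d7, d8, d10, d12, d13, d14, d16} = {d4, d8, d10, d12, d14, d16}
So ⟦rope which covered d12⟧ = {d4, d8, d10, d12, d14, d16}.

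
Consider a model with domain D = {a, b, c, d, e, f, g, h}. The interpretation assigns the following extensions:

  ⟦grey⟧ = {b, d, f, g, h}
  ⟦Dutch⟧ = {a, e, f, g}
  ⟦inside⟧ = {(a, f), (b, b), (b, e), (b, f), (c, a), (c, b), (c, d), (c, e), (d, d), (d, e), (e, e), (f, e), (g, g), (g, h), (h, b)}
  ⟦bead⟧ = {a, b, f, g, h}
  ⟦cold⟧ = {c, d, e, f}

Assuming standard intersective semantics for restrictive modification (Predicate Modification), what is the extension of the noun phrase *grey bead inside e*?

⟦inside e⟧ = {x : ⟨x, e⟩ ∈ ⟦inside⟧} = {b, c, d, e, f}
⟦bead⟧ = {a, b, f, g, h}
… ∩ ⟦inside e⟧ = {a, b, f, g, h} ∩ {b, c, d, e, f} = {b, f}
… ∩ ⟦grey⟧ = {b, f} ∩ {b, d, f, g, h} = {b, f}
So ⟦grey bead inside e⟧ = {b, f}.

{b, f}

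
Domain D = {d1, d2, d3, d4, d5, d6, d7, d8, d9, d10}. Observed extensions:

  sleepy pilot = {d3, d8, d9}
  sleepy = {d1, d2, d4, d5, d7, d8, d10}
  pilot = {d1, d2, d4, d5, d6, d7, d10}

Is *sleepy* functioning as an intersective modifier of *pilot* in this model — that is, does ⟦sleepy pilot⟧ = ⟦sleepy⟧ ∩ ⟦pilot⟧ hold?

no

⟦sleepy⟧ ∩ ⟦pilot⟧ = {d1, d2, d4, d5, d7, d8, d10} ∩ {d1, d2, d4, d5, d6, d7, d10} = {d1, d2, d4, d5, d7, d10}
Observed ⟦sleepy pilot⟧ = {d3, d8, d9}.
These differ, so the modifier is not intersective in this model.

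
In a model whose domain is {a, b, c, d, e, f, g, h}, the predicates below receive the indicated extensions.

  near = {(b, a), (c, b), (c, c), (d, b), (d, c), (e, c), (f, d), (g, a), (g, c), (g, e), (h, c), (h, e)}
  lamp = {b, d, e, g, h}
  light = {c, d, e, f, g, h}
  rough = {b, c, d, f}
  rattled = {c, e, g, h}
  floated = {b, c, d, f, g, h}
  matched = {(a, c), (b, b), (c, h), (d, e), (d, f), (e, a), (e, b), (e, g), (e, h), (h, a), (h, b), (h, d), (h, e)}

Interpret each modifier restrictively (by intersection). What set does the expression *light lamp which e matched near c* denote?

⟦which e matched⟧ = {x : ⟨e, x⟩ ∈ ⟦matched⟧} = {a, b, g, h}
⟦near c⟧ = {x : ⟨x, c⟩ ∈ ⟦near⟧} = {c, d, e, g, h}
⟦lamp⟧ = {b, d, e, g, h}
… ∩ ⟦which e matched⟧ = {b, d, e, g, h} ∩ {a, b, g, h} = {b, g, h}
… ∩ ⟦near c⟧ = {b, g, h} ∩ {c, d, e, g, h} = {g, h}
… ∩ ⟦light⟧ = {g, h} ∩ {c, d, e, f, g, h} = {g, h}
So ⟦light lamp which e matched near c⟧ = {g, h}.

{g, h}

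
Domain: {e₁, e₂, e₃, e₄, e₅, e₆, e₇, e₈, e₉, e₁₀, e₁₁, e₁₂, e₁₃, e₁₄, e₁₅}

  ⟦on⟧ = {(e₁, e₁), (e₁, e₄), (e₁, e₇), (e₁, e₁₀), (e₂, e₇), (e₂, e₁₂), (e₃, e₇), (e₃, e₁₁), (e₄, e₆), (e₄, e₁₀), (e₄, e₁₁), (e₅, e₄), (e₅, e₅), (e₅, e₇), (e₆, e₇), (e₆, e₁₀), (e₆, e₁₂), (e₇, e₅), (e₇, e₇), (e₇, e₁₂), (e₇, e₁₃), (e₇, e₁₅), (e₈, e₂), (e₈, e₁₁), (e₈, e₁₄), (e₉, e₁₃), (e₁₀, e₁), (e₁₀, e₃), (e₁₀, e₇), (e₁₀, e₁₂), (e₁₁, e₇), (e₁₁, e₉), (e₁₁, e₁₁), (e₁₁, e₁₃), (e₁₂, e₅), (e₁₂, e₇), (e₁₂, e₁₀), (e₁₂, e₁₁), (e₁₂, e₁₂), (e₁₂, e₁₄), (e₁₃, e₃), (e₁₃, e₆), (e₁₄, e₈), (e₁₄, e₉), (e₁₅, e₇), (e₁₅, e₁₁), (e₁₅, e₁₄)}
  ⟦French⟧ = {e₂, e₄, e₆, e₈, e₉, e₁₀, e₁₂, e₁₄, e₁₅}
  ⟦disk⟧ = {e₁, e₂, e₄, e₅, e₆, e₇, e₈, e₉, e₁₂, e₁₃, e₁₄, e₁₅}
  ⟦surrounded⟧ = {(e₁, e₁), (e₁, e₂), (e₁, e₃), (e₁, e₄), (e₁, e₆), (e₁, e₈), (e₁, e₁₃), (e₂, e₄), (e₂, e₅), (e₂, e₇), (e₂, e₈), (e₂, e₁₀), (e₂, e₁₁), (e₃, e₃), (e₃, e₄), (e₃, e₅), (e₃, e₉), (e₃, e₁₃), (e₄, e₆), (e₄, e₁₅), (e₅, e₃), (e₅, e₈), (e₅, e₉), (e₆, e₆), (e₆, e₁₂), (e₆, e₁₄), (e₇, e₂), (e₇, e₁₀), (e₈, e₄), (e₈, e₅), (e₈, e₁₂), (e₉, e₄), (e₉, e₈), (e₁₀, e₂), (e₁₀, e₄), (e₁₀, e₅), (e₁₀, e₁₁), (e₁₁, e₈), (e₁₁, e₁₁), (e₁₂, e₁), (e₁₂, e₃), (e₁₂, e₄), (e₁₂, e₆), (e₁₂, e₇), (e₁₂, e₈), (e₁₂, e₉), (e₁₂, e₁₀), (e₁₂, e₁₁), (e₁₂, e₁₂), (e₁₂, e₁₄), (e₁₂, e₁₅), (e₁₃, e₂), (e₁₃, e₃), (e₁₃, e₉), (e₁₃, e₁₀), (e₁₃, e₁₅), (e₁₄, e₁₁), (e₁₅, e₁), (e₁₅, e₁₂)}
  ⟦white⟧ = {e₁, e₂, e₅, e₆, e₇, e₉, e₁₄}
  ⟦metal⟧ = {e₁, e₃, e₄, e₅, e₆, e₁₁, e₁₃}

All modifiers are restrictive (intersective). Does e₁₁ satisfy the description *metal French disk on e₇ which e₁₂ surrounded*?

⟦on e₇⟧ = {x : ⟨x, e₇⟩ ∈ ⟦on⟧} = {e₁, e₂, e₃, e₅, e₆, e₇, e₁₀, e₁₁, e₁₂, e₁₅}
⟦which e₁₂ surrounded⟧ = {x : ⟨e₁₂, x⟩ ∈ ⟦surrounded⟧} = {e₁, e₃, e₄, e₆, e₇, e₈, e₉, e₁₀, e₁₁, e₁₂, e₁₄, e₁₅}
⟦disk⟧ = {e₁, e₂, e₄, e₅, e₆, e₇, e₈, e₉, e₁₂, e₁₃, e₁₄, e₁₅}
… ∩ ⟦on e₇⟧ = {e₁, e₂, e₄, e₅, e₆, e₇, e₈, e₉, e₁₂, e₁₃, e₁₄, e₁₅} ∩ {e₁, e₂, e₃, e₅, e₆, e₇, e₁₀, e₁₁, e₁₂, e₁₅} = {e₁, e₂, e₅, e₆, e₇, e₁₂, e₁₅}
… ∩ ⟦which e₁₂ surrounded⟧ = {e₁, e₂, e₅, e₆, e₇, e₁₂, e₁₅} ∩ {e₁, e₃, e₄, e₆, e₇, e₈, e₉, e₁₀, e₁₁, e₁₂, e₁₄, e₁₅} = {e₁, e₆, e₇, e₁₂, e₁₅}
… ∩ ⟦metal⟧ = {e₁, e₆, e₇, e₁₂, e₁₅} ∩ {e₁, e₃, e₄, e₅, e₆, e₁₁, e₁₃} = {e₁, e₆}
… ∩ ⟦French⟧ = {e₁, e₆} ∩ {e₂, e₄, e₆, e₈, e₉, e₁₀, e₁₂, e₁₄, e₁₅} = {e₆}
⟦metal French disk on e₇ which e₁₂ surrounded⟧ = {e₆}; e₁₁ ∉ this set.

no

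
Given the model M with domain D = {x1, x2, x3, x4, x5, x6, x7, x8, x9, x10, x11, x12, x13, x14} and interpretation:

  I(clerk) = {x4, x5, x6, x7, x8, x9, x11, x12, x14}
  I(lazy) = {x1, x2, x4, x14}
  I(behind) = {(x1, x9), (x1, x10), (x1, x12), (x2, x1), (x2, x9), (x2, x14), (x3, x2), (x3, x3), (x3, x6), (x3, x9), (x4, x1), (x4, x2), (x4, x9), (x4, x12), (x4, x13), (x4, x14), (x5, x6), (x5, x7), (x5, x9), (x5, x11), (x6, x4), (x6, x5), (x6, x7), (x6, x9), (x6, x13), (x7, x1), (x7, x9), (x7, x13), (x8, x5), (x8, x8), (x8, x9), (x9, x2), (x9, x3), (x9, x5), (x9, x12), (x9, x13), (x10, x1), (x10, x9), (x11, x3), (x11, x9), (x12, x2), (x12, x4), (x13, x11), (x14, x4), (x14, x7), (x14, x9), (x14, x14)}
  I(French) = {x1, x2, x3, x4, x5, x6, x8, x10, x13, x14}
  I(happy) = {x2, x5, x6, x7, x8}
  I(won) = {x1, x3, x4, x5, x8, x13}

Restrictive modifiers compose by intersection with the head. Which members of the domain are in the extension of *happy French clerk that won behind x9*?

{x5, x8}

⟦that won⟧ = ⟦won⟧ = {x1, x3, x4, x5, x8, x13}
⟦behind x9⟧ = {x : ⟨x, x9⟩ ∈ ⟦behind⟧} = {x1, x2, x3, x4, x5, x6, x7, x8, x10, x11, x14}
⟦clerk⟧ = {x4, x5, x6, x7, x8, x9, x11, x12, x14}
… ∩ ⟦that won⟧ = {x4, x5, x6, x7, x8, x9, x11, x12, x14} ∩ {x1, x3, x4, x5, x8, x13} = {x4, x5, x8}
… ∩ ⟦behind x9⟧ = {x4, x5, x8} ∩ {x1, x2, x3, x4, x5, x6, x7, x8, x10, x11, x14} = {x4, x5, x8}
… ∩ ⟦happy⟧ = {x4, x5, x8} ∩ {x2, x5, x6, x7, x8} = {x5, x8}
… ∩ ⟦French⟧ = {x5, x8} ∩ {x1, x2, x3, x4, x5, x6, x8, x10, x13, x14} = {x5, x8}
So ⟦happy French clerk that won behind x9⟧ = {x5, x8}.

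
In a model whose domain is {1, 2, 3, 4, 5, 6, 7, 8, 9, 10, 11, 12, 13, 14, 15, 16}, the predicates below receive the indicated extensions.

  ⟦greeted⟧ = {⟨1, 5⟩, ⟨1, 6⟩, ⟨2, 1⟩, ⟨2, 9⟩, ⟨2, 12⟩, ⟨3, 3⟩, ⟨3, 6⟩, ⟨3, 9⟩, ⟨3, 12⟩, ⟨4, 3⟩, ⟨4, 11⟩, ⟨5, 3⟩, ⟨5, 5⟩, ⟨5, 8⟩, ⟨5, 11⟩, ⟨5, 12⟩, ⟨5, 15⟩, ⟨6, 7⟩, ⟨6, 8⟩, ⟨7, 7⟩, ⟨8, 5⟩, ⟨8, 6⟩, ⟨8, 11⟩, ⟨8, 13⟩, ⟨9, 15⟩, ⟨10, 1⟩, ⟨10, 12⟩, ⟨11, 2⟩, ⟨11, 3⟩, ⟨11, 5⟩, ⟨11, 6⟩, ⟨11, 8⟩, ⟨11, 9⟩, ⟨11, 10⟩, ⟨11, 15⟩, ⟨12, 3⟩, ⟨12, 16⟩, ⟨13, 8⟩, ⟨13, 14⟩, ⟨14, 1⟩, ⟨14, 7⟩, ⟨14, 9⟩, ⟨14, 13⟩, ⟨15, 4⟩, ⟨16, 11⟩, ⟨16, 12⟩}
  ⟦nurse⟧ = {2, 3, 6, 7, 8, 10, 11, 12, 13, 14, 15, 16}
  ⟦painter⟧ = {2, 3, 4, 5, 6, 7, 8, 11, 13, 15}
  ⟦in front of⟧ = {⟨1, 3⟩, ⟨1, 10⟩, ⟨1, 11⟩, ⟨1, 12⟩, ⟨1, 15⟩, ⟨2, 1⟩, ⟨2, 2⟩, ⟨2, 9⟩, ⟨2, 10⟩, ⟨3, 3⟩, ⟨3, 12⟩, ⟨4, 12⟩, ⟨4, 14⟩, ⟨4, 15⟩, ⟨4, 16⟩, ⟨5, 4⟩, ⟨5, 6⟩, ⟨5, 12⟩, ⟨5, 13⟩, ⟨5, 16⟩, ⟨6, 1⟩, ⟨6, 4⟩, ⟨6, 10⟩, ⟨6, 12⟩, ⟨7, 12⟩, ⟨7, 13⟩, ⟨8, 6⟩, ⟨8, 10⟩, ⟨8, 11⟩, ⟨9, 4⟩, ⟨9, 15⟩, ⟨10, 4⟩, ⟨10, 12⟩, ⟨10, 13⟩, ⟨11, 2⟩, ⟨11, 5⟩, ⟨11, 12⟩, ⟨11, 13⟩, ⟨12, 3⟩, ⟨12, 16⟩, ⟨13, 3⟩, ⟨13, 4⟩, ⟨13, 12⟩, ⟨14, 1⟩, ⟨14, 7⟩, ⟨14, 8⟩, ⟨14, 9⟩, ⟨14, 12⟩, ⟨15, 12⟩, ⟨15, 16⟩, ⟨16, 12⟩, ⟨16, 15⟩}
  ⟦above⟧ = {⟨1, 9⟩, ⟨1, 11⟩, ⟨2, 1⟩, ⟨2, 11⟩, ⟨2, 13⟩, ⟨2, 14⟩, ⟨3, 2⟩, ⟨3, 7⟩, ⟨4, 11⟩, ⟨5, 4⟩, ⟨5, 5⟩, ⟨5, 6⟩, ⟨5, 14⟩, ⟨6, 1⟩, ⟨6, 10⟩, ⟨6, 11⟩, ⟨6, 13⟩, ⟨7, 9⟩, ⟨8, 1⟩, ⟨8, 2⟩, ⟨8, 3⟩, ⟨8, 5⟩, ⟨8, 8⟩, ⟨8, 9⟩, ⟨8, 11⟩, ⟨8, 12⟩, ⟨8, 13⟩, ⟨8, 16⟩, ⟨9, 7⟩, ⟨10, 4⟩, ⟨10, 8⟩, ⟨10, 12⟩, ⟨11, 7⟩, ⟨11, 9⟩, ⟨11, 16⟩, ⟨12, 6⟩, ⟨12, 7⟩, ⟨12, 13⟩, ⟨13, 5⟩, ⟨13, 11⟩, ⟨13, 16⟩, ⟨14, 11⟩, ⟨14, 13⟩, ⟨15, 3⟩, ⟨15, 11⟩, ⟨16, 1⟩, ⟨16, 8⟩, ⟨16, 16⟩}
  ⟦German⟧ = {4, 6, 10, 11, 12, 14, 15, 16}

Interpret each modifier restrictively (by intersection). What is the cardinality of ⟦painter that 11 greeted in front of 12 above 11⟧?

⟦that 11 greeted⟧ = {x : ⟨11, x⟩ ∈ ⟦greeted⟧} = {2, 3, 5, 6, 8, 9, 10, 15}
⟦in front of 12⟧ = {x : ⟨x, 12⟩ ∈ ⟦in front of⟧} = {1, 3, 4, 5, 6, 7, 10, 11, 13, 14, 15, 16}
⟦above 11⟧ = {x : ⟨x, 11⟩ ∈ ⟦above⟧} = {1, 2, 4, 6, 8, 13, 14, 15}
⟦painter⟧ = {2, 3, 4, 5, 6, 7, 8, 11, 13, 15}
… ∩ ⟦that 11 greeted⟧ = {2, 3, 4, 5, 6, 7, 8, 11, 13, 15} ∩ {2, 3, 5, 6, 8, 9, 10, 15} = {2, 3, 5, 6, 8, 15}
… ∩ ⟦in front of 12⟧ = {2, 3, 5, 6, 8, 15} ∩ {1, 3, 4, 5, 6, 7, 10, 11, 13, 14, 15, 16} = {3, 5, 6, 15}
… ∩ ⟦above 11⟧ = {3, 5, 6, 15} ∩ {1, 2, 4, 6, 8, 13, 14, 15} = {6, 15}
⟦painter that 11 greeted in front of 12 above 11⟧ = {6, 15}, so the cardinality is 2.

2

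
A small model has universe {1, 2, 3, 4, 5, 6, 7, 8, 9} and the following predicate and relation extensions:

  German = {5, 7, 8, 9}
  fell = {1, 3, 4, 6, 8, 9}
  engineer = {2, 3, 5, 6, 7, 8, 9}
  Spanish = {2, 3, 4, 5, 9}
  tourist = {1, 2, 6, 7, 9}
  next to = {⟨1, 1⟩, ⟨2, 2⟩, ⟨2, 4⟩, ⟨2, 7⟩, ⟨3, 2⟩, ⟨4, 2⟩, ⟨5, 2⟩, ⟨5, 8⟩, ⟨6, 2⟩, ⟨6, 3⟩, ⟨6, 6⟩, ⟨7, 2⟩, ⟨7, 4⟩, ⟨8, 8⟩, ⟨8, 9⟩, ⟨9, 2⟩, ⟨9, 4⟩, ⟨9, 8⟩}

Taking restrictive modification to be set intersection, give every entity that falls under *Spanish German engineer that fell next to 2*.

⟦that fell⟧ = ⟦fell⟧ = {1, 3, 4, 6, 8, 9}
⟦next to 2⟧ = {x : ⟨x, 2⟩ ∈ ⟦next to⟧} = {2, 3, 4, 5, 6, 7, 9}
⟦engineer⟧ = {2, 3, 5, 6, 7, 8, 9}
… ∩ ⟦that fell⟧ = {2, 3, 5, 6, 7, 8, 9} ∩ {1, 3, 4, 6, 8, 9} = {3, 6, 8, 9}
… ∩ ⟦next to 2⟧ = {3, 6, 8, 9} ∩ {2, 3, 4, 5, 6, 7, 9} = {3, 6, 9}
… ∩ ⟦Spanish⟧ = {3, 6, 9} ∩ {2, 3, 4, 5, 9} = {3, 9}
… ∩ ⟦German⟧ = {3, 9} ∩ {5, 7, 8, 9} = {9}
So ⟦Spanish German engineer that fell next to 2⟧ = {9}.

{9}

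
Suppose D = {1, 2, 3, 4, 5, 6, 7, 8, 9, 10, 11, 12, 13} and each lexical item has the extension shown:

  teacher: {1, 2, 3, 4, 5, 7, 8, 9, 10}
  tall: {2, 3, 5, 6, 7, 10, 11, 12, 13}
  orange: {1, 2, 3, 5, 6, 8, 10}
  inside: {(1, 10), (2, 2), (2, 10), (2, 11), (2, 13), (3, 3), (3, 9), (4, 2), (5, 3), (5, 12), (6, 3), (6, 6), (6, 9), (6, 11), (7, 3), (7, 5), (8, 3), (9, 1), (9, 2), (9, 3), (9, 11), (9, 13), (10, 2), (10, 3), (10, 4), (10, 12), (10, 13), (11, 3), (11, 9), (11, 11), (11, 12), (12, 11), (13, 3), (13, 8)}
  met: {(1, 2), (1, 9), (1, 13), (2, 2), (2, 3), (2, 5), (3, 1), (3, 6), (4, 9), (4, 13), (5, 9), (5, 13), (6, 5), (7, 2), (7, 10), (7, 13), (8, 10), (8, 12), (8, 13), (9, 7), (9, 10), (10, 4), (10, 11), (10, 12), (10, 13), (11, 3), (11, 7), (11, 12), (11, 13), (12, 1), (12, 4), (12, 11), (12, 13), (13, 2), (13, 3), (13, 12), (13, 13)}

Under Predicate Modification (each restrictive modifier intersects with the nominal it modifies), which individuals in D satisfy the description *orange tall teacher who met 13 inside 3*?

⟦who met 13⟧ = {x : ⟨x, 13⟩ ∈ ⟦met⟧} = {1, 4, 5, 7, 8, 10, 11, 12, 13}
⟦inside 3⟧ = {x : ⟨x, 3⟩ ∈ ⟦inside⟧} = {3, 5, 6, 7, 8, 9, 10, 11, 13}
⟦teacher⟧ = {1, 2, 3, 4, 5, 7, 8, 9, 10}
… ∩ ⟦who met 13⟧ = {1, 2, 3, 4, 5, 7, 8, 9, 10} ∩ {1, 4, 5, 7, 8, 10, 11, 12, 13} = {1, 4, 5, 7, 8, 10}
… ∩ ⟦inside 3⟧ = {1, 4, 5, 7, 8, 10} ∩ {3, 5, 6, 7, 8, 9, 10, 11, 13} = {5, 7, 8, 10}
… ∩ ⟦orange⟧ = {5, 7, 8, 10} ∩ {1, 2, 3, 5, 6, 8, 10} = {5, 8, 10}
… ∩ ⟦tall⟧ = {5, 8, 10} ∩ {2, 3, 5, 6, 7, 10, 11, 12, 13} = {5, 10}
So ⟦orange tall teacher who met 13 inside 3⟧ = {5, 10}.

{5, 10}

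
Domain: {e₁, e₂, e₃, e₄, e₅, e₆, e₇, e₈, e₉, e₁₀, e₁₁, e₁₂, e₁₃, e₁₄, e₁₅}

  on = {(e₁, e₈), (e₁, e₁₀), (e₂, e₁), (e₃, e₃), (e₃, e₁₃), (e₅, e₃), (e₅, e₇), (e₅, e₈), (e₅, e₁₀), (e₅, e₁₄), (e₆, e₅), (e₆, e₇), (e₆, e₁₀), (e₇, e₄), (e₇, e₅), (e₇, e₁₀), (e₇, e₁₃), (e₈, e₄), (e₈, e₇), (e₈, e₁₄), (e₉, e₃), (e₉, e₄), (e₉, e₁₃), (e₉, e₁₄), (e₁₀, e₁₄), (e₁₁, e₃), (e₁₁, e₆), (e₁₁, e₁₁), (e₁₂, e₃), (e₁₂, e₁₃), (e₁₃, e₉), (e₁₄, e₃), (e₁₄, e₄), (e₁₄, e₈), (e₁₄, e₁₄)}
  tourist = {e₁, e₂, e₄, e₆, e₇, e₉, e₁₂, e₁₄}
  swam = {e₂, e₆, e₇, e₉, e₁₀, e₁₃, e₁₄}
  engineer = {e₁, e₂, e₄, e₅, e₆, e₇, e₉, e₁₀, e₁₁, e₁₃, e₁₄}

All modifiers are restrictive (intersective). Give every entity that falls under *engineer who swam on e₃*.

{e₉, e₁₄}

⟦who swam⟧ = ⟦swam⟧ = {e₂, e₆, e₇, e₉, e₁₀, e₁₃, e₁₄}
⟦on e₃⟧ = {x : ⟨x, e₃⟩ ∈ ⟦on⟧} = {e₃, e₅, e₉, e₁₁, e₁₂, e₁₄}
⟦engineer⟧ = {e₁, e₂, e₄, e₅, e₆, e₇, e₉, e₁₀, e₁₁, e₁₃, e₁₄}
… ∩ ⟦who swam⟧ = {e₁, e₂, e₄, e₅, e₆, e₇, e₉, e₁₀, e₁₁, e₁₃, e₁₄} ∩ {e₂, e₆, e₇, e₉, e₁₀, e₁₃, e₁₄} = {e₂, e₆, e₇, e₉, e₁₀, e₁₃, e₁₄}
… ∩ ⟦on e₃⟧ = {e₂, e₆, e₇, e₉, e₁₀, e₁₃, e₁₄} ∩ {e₃, e₅, e₉, e₁₁, e₁₂, e₁₄} = {e₉, e₁₄}
So ⟦engineer who swam on e₃⟧ = {e₉, e₁₄}.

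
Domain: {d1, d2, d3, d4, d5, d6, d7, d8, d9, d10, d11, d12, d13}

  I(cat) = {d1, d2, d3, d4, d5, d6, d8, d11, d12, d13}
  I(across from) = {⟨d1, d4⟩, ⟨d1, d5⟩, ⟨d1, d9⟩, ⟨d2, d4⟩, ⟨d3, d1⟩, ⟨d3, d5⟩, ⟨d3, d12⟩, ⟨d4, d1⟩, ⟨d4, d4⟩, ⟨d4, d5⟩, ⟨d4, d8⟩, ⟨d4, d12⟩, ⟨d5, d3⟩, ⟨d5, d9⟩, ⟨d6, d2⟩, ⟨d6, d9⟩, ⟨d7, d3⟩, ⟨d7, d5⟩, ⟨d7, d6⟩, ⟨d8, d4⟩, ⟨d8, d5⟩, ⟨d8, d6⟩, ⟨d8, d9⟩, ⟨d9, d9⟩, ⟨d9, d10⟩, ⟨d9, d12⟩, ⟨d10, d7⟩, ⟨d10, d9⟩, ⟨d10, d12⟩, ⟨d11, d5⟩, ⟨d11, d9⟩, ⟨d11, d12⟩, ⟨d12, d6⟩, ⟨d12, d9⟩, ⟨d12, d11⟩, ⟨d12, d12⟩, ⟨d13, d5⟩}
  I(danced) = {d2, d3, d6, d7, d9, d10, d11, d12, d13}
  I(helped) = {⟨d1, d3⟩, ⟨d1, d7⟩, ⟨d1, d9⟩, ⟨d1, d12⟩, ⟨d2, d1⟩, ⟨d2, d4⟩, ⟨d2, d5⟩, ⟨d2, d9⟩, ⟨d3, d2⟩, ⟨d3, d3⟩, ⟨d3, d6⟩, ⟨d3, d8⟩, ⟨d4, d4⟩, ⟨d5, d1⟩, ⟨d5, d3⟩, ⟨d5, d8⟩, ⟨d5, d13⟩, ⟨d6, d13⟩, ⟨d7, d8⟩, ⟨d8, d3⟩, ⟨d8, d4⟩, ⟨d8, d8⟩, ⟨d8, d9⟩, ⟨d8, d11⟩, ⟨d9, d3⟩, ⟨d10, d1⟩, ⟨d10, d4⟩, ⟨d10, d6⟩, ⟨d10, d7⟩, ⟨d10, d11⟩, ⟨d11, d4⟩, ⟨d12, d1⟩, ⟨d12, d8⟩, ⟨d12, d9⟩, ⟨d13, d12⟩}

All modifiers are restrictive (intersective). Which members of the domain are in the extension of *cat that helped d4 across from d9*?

{d8, d11}

⟦that helped d4⟧ = {x : ⟨x, d4⟩ ∈ ⟦helped⟧} = {d2, d4, d8, d10, d11}
⟦across from d9⟧ = {x : ⟨x, d9⟩ ∈ ⟦across from⟧} = {d1, d5, d6, d8, d9, d10, d11, d12}
⟦cat⟧ = {d1, d2, d3, d4, d5, d6, d8, d11, d12, d13}
… ∩ ⟦that helped d4⟧ = {d1, d2, d3, d4, d5, d6, d8, d11, d12, d13} ∩ {d2, d4, d8, d10, d11} = {d2, d4, d8, d11}
… ∩ ⟦across from d9⟧ = {d2, d4, d8, d11} ∩ {d1, d5, d6, d8, d9, d10, d11, d12} = {d8, d11}
So ⟦cat that helped d4 across from d9⟧ = {d8, d11}.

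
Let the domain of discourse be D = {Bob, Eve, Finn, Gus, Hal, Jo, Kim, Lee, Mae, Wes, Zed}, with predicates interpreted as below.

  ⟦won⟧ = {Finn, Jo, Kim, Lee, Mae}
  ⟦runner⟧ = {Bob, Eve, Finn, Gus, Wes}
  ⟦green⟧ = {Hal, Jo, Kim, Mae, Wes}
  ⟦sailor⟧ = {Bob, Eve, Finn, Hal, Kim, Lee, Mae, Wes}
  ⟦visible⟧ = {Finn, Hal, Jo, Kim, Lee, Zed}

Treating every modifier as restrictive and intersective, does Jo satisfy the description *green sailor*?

⟦sailor⟧ = {Bob, Eve, Finn, Hal, Kim, Lee, Mae, Wes}
… ∩ ⟦green⟧ = {Bob, Eve, Finn, Hal, Kim, Lee, Mae, Wes} ∩ {Hal, Jo, Kim, Mae, Wes} = {Hal, Kim, Mae, Wes}
⟦green sailor⟧ = {Hal, Kim, Mae, Wes}; Jo ∉ this set.

no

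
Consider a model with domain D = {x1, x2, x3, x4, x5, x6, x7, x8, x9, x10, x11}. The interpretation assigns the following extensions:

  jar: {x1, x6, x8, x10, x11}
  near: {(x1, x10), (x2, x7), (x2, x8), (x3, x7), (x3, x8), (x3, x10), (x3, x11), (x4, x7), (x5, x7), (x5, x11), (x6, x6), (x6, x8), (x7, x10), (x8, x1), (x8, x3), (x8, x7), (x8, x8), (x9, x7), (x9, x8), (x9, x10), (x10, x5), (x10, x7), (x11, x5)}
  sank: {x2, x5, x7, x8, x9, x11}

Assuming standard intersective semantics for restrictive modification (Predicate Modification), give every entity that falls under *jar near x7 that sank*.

{x8}

⟦near x7⟧ = {x : ⟨x, x7⟩ ∈ ⟦near⟧} = {x2, x3, x4, x5, x8, x9, x10}
⟦that sank⟧ = ⟦sank⟧ = {x2, x5, x7, x8, x9, x11}
⟦jar⟧ = {x1, x6, x8, x10, x11}
… ∩ ⟦near x7⟧ = {x1, x6, x8, x10, x11} ∩ {x2, x3, x4, x5, x8, x9, x10} = {x8, x10}
… ∩ ⟦that sank⟧ = {x8, x10} ∩ {x2, x5, x7, x8, x9, x11} = {x8}
So ⟦jar near x7 that sank⟧ = {x8}.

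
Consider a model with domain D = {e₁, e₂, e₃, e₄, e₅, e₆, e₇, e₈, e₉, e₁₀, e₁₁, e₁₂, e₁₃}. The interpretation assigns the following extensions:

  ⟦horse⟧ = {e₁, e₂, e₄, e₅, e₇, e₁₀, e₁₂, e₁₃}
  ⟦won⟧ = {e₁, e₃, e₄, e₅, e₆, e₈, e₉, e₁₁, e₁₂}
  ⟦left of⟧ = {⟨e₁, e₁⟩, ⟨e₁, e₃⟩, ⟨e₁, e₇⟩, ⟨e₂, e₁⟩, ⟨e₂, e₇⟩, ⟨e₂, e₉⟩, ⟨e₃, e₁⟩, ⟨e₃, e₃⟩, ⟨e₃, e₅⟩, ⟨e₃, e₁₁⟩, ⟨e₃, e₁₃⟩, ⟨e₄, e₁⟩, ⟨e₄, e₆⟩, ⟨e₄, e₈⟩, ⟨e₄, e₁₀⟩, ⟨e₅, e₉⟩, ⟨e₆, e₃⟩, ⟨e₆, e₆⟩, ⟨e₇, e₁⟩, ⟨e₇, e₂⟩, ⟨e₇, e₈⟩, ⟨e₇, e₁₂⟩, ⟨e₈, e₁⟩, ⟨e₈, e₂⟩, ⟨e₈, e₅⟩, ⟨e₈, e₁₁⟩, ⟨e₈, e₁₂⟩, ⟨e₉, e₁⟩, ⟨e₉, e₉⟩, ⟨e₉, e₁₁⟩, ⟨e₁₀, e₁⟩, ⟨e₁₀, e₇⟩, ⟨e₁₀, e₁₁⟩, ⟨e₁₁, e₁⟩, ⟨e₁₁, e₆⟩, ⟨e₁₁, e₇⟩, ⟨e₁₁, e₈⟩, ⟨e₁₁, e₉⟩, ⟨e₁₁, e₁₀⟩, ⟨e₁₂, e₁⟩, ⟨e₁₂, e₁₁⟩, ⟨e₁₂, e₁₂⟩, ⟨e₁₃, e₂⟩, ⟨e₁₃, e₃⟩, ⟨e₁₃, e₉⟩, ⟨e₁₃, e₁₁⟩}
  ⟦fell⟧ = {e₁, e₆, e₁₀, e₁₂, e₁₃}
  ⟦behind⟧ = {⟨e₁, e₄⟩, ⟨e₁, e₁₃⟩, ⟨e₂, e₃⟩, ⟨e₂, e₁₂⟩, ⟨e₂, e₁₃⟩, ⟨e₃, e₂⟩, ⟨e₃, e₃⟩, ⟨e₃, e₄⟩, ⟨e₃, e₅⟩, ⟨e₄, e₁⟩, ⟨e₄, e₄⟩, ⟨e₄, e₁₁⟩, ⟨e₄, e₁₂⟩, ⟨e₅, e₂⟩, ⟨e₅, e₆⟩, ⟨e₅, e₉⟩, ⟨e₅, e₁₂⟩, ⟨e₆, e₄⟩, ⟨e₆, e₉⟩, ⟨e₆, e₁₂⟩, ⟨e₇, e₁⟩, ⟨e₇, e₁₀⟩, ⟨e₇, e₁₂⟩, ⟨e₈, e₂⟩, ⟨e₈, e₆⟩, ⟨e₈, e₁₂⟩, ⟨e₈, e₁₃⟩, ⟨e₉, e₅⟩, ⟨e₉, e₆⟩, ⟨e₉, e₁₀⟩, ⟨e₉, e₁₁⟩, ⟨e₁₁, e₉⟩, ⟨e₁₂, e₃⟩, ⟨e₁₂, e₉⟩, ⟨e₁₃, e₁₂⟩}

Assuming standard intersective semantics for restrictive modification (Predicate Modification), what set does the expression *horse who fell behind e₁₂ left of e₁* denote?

⟦who fell⟧ = ⟦fell⟧ = {e₁, e₆, e₁₀, e₁₂, e₁₃}
⟦behind e₁₂⟧ = {x : ⟨x, e₁₂⟩ ∈ ⟦behind⟧} = {e₂, e₄, e₅, e₆, e₇, e₈, e₁₃}
⟦left of e₁⟧ = {x : ⟨x, e₁⟩ ∈ ⟦left of⟧} = {e₁, e₂, e₃, e₄, e₇, e₈, e₉, e₁₀, e₁₁, e₁₂}
⟦horse⟧ = {e₁, e₂, e₄, e₅, e₇, e₁₀, e₁₂, e₁₃}
… ∩ ⟦who fell⟧ = {e₁, e₂, e₄, e₅, e₇, e₁₀, e₁₂, e₁₃} ∩ {e₁, e₆, e₁₀, e₁₂, e₁₃} = {e₁, e₁₀, e₁₂, e₁₃}
… ∩ ⟦behind e₁₂⟧ = {e₁, e₁₀, e₁₂, e₁₃} ∩ {e₂, e₄, e₅, e₆, e₇, e₈, e₁₃} = {e₁₃}
… ∩ ⟦left of e₁⟧ = {e₁₃} ∩ {e₁, e₂, e₃, e₄, e₇, e₈, e₉, e₁₀, e₁₁, e₁₂} = ∅
So ⟦horse who fell behind e₁₂ left of e₁⟧ = { }.

{ }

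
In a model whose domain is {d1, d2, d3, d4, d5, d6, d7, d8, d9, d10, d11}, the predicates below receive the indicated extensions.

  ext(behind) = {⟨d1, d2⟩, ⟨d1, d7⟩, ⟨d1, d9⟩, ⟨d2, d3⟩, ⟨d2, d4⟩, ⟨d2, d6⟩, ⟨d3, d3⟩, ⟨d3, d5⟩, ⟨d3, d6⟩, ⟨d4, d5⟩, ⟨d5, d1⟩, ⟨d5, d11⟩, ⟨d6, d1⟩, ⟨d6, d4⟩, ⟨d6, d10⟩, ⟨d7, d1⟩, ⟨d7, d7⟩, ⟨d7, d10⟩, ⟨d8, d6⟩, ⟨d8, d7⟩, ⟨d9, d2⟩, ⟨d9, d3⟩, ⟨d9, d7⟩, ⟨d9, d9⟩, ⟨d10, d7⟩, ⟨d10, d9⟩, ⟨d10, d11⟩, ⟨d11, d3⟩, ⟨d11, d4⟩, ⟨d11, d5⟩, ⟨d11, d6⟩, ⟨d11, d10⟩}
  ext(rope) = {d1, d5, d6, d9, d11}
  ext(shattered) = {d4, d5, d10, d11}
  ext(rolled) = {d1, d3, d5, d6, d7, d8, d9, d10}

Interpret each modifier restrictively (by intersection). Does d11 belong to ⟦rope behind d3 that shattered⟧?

⟦behind d3⟧ = {x : ⟨x, d3⟩ ∈ ⟦behind⟧} = {d2, d3, d9, d11}
⟦that shattered⟧ = ⟦shattered⟧ = {d4, d5, d10, d11}
⟦rope⟧ = {d1, d5, d6, d9, d11}
… ∩ ⟦behind d3⟧ = {d1, d5, d6, d9, d11} ∩ {d2, d3, d9, d11} = {d9, d11}
… ∩ ⟦that shattered⟧ = {d9, d11} ∩ {d4, d5, d10, d11} = {d11}
⟦rope behind d3 that shattered⟧ = {d11}; d11 ∈ this set.

yes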